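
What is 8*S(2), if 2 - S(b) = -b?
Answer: 32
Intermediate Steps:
S(b) = 2 + b (S(b) = 2 - (-1)*b = 2 + b)
8*S(2) = 8*(2 + 2) = 8*4 = 32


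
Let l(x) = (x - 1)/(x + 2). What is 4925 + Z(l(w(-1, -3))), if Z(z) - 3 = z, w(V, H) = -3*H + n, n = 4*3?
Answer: 113364/23 ≈ 4928.9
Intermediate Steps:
n = 12
w(V, H) = 12 - 3*H (w(V, H) = -3*H + 12 = 12 - 3*H)
l(x) = (-1 + x)/(2 + x)
Z(z) = 3 + z
4925 + Z(l(w(-1, -3))) = 4925 + (3 + (-1 + (12 - 3*(-3)))/(2 + (12 - 3*(-3)))) = 4925 + (3 + (-1 + (12 + 9))/(2 + (12 + 9))) = 4925 + (3 + (-1 + 21)/(2 + 21)) = 4925 + (3 + 20/23) = 4925 + 89/23 = 113364/23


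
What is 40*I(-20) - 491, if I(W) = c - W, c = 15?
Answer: 909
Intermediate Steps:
I(W) = 15 - W
40*I(-20) - 491 = 40*(15 - 1*(-20)) - 491 = 40*(15 + 20) - 491 = 40*35 - 491 = 1400 - 491 = 909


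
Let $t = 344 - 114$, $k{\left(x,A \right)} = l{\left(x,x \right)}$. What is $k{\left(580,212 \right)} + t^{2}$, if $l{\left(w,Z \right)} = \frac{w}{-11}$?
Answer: $\frac{581320}{11} \approx 52847.0$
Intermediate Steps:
$l{\left(w,Z \right)} = - \frac{w}{11}$ ($l{\left(w,Z \right)} = w \left(- \frac{1}{11}\right) = - \frac{w}{11}$)
$k{\left(x,A \right)} = - \frac{x}{11}$
$t = 230$ ($t = 344 - 114 = 230$)
$k{\left(580,212 \right)} + t^{2} = \left(- \frac{1}{11}\right) 580 + 230^{2} = - \frac{580}{11} + 52900 = \frac{581320}{11}$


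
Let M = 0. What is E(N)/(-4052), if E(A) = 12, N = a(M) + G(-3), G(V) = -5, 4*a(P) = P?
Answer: -3/1013 ≈ -0.0029615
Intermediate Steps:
a(P) = P/4
N = -5 (N = (1/4)*0 - 5 = 0 - 5 = -5)
E(N)/(-4052) = 12/(-4052) = 12*(-1/4052) = -3/1013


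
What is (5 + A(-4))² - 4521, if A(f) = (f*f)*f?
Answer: -1040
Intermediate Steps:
A(f) = f³ (A(f) = f²*f = f³)
(5 + A(-4))² - 4521 = (5 + (-4)³)² - 4521 = (5 - 64)² - 4521 = (-59)² - 4521 = 3481 - 4521 = -1040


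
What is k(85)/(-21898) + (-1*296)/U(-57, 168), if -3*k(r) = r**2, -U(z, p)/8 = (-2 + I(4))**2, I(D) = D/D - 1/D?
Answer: 39071473/1642350 ≈ 23.790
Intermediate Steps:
I(D) = 1 - 1/D
U(z, p) = -25/2 (U(z, p) = -8*(-2 + (-1 + 4)/4)**2 = -8*(-2 + (1/4)*3)**2 = -8*(-2 + 3/4)**2 = -8*(-5/4)**2 = -8*25/16 = -25/2)
k(r) = -r**2/3
k(85)/(-21898) + (-1*296)/U(-57, 168) = -1/3*85**2/(-21898) + (-1*296)/(-25/2) = -1/3*7225*(-1/21898) - 296*(-2/25) = -7225/3*(-1/21898) + 592/25 = 7225/65694 + 592/25 = 39071473/1642350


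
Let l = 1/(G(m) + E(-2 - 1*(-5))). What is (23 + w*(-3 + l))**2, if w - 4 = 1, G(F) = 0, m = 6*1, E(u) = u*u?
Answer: 5929/81 ≈ 73.198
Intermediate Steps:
E(u) = u**2
m = 6
w = 5 (w = 4 + 1 = 5)
l = 1/9 (l = 1/(0 + (-2 - 1*(-5))**2) = 1/(0 + (-2 + 5)**2) = 1/(0 + 3**2) = 1/(0 + 9) = 1/9 ≈ 0.11111)
(23 + w*(-3 + l))**2 = (23 + 5*(-3 + 1/9))**2 = (23 + 5*(-26/9))**2 = (23 - 130/9)**2 = (77/9)**2 = 5929/81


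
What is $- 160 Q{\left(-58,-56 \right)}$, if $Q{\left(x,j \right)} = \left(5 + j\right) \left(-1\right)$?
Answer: $-8160$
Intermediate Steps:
$Q{\left(x,j \right)} = -5 - j$
$- 160 Q{\left(-58,-56 \right)} = - 160 \left(-5 - -56\right) = - 160 \left(-5 + 56\right) = \left(-160\right) 51 = -8160$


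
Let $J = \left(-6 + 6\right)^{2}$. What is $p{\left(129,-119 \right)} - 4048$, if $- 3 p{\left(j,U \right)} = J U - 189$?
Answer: $-3985$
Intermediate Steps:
$J = 0$ ($J = 0^{2} = 0$)
$p{\left(j,U \right)} = 63$ ($p{\left(j,U \right)} = - \frac{0 U - 189}{3} = - \frac{0 - 189}{3} = \left(- \frac{1}{3}\right) \left(-189\right) = 63$)
$p{\left(129,-119 \right)} - 4048 = 63 - 4048 = -3985$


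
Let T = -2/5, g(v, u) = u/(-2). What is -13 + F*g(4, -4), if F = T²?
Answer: -317/25 ≈ -12.680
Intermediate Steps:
g(v, u) = -u/2 (g(v, u) = u*(-½) = -u/2)
T = -⅖ (T = -2*⅕ = -⅖ ≈ -0.40000)
F = 4/25 (F = (-⅖)² = 4/25 ≈ 0.16000)
-13 + F*g(4, -4) = -13 + 4*(-½*(-4))/25 = -13 + (4/25)*2 = -13 + 8/25 = -317/25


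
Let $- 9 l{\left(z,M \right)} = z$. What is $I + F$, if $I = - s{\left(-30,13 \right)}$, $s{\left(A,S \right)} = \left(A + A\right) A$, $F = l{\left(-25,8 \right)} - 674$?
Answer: $- \frac{22241}{9} \approx -2471.2$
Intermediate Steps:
$l{\left(z,M \right)} = - \frac{z}{9}$
$F = - \frac{6041}{9}$ ($F = \left(- \frac{1}{9}\right) \left(-25\right) - 674 = \frac{25}{9} - 674 = - \frac{6041}{9} \approx -671.22$)
$s{\left(A,S \right)} = 2 A^{2}$ ($s{\left(A,S \right)} = 2 A A = 2 A^{2}$)
$I = -1800$ ($I = - 2 \left(-30\right)^{2} = - 2 \cdot 900 = \left(-1\right) 1800 = -1800$)
$I + F = -1800 - \frac{6041}{9} = - \frac{22241}{9}$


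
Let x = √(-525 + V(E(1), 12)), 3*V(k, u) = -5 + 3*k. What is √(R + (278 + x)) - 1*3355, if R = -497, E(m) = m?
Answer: -3355 + √(-1971 + 3*I*√4731)/3 ≈ -3354.2 + 14.819*I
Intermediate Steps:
V(k, u) = -5/3 + k (V(k, u) = (-5 + 3*k)/3 = -5/3 + k)
x = I*√4731/3 (x = √(-525 + (-5/3 + 1)) = √(-525 - ⅔) = √(-1577/3) = I*√4731/3 ≈ 22.927*I)
√(R + (278 + x)) - 1*3355 = √(-497 + (278 + I*√4731/3)) - 1*3355 = √(-219 + I*√4731/3) - 3355 = -3355 + √(-219 + I*√4731/3)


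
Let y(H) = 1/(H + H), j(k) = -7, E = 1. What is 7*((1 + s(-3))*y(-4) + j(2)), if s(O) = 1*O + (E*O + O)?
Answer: -42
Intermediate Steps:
s(O) = 3*O (s(O) = 1*O + (1*O + O) = O + (O + O) = O + 2*O = 3*O)
y(H) = 1/(2*H)
7*((1 + s(-3))*y(-4) + j(2)) = 7*((1 + 3*(-3))*((½)/(-4)) - 7) = 7*((1 - 9)*((½)*(-¼)) - 7) = 7*(-8*(-⅛) - 7) = 7*(1 - 7) = 7*(-6) = -42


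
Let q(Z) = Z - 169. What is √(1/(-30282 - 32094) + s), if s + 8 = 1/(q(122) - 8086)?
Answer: I*√57191517271144794/84550668 ≈ 2.8285*I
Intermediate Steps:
q(Z) = -169 + Z
s = -65065/8133 (s = -8 + 1/((-169 + 122) - 8086) = -8 + 1/(-47 - 8086) = -8 + 1/(-8133) = -8 - 1/8133 = -65065/8133 ≈ -8.0001)
√(1/(-30282 - 32094) + s) = √(1/(-30282 - 32094) - 65065/8133) = √(1/(-62376) - 65065/8133) = √(-1/62376 - 65065/8133) = √(-1352834191/169101336) = I*√57191517271144794/84550668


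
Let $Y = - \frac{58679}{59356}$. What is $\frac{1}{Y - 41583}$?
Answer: $- \frac{59356}{2468259227} \approx -2.4048 \cdot 10^{-5}$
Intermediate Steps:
$Y = - \frac{58679}{59356}$ ($Y = \left(-58679\right) \frac{1}{59356} = - \frac{58679}{59356} \approx -0.98859$)
$\frac{1}{Y - 41583} = \frac{1}{- \frac{58679}{59356} - 41583} = \frac{1}{- \frac{2468259227}{59356}} = - \frac{59356}{2468259227}$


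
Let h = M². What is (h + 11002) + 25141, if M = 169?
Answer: 64704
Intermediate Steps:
h = 28561 (h = 169² = 28561)
(h + 11002) + 25141 = (28561 + 11002) + 25141 = 39563 + 25141 = 64704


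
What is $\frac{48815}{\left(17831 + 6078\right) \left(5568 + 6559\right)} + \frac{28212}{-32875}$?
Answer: $- \frac{8178307832791}{9531923563625} \approx -0.85799$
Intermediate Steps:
$\frac{48815}{\left(17831 + 6078\right) \left(5568 + 6559\right)} + \frac{28212}{-32875} = \frac{48815}{23909 \cdot 12127} + 28212 \left(- \frac{1}{32875}\right) = \frac{48815}{289944443} - \frac{28212}{32875} = - \frac{8178307832791}{9531923563625}$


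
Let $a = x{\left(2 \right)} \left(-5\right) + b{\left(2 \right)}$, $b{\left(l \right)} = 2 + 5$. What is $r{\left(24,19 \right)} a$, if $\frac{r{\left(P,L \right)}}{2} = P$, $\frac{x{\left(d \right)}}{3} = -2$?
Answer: $1776$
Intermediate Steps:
$x{\left(d \right)} = -6$ ($x{\left(d \right)} = 3 \left(-2\right) = -6$)
$r{\left(P,L \right)} = 2 P$
$b{\left(l \right)} = 7$
$a = 37$ ($a = \left(-6\right) \left(-5\right) + 7 = 30 + 7 = 37$)
$r{\left(24,19 \right)} a = 2 \cdot 24 \cdot 37 = 48 \cdot 37 = 1776$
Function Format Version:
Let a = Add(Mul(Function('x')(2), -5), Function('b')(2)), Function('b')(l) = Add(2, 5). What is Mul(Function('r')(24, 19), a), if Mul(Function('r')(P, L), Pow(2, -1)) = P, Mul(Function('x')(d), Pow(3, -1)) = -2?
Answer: 1776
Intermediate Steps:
Function('x')(d) = -6 (Function('x')(d) = Mul(3, -2) = -6)
Function('r')(P, L) = Mul(2, P)
Function('b')(l) = 7
a = 37 (a = Add(Mul(-6, -5), 7) = Add(30, 7) = 37)
Mul(Function('r')(24, 19), a) = Mul(Mul(2, 24), 37) = Mul(48, 37) = 1776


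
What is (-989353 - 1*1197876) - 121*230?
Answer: -2215059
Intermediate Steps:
(-989353 - 1*1197876) - 121*230 = (-989353 - 1197876) - 27830 = -2187229 - 27830 = -2215059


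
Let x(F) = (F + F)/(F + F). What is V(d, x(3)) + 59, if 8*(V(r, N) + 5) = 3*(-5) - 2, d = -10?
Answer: 415/8 ≈ 51.875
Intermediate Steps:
x(F) = 1 (x(F) = (2*F)/((2*F)) = (2*F)*(1/(2*F)) = 1)
V(r, N) = -57/8 (V(r, N) = -5 + (3*(-5) - 2)/8 = -5 + (-15 - 2)/8 = -5 + (1/8)*(-17) = -5 - 17/8 = -57/8)
V(d, x(3)) + 59 = -57/8 + 59 = 415/8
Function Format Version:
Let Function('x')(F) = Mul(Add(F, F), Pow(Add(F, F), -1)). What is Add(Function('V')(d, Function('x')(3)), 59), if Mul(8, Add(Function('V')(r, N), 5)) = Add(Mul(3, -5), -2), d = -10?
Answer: Rational(415, 8) ≈ 51.875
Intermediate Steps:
Function('x')(F) = 1 (Function('x')(F) = Mul(Mul(2, F), Pow(Mul(2, F), -1)) = Mul(Mul(2, F), Mul(Rational(1, 2), Pow(F, -1))) = 1)
Function('V')(r, N) = Rational(-57, 8) (Function('V')(r, N) = Add(-5, Mul(Rational(1, 8), Add(Mul(3, -5), -2))) = Add(-5, Mul(Rational(1, 8), Add(-15, -2))) = Add(-5, Mul(Rational(1, 8), -17)) = Add(-5, Rational(-17, 8)) = Rational(-57, 8))
Add(Function('V')(d, Function('x')(3)), 59) = Add(Rational(-57, 8), 59) = Rational(415, 8)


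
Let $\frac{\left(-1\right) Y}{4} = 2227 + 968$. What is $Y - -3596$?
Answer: $-9184$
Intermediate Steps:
$Y = -12780$ ($Y = - 4 \left(2227 + 968\right) = \left(-4\right) 3195 = -12780$)
$Y - -3596 = -12780 - -3596 = -12780 + 3596 = -9184$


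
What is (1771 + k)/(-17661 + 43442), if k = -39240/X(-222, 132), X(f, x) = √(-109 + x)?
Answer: 253/3683 - 39240*√23/592963 ≈ -0.24868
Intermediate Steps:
k = -39240*√23/23 (k = -39240/√(-109 + 132) = -39240*√23/23 ≈ -8182.1)
(1771 + k)/(-17661 + 43442) = (1771 - 39240*√23/23)/(-17661 + 43442) = (1771 - 39240*√23/23)/25781 = (1771 - 39240*√23/23)*(1/25781) = 253/3683 - 39240*√23/592963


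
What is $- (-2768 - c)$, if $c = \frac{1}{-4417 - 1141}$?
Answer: $\frac{15384543}{5558} \approx 2768.0$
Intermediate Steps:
$c = - \frac{1}{5558}$ ($c = \frac{1}{-5558} = - \frac{1}{5558} \approx -0.00017992$)
$- (-2768 - c) = - (-2768 - - \frac{1}{5558}) = - (-2768 + \frac{1}{5558}) = \left(-1\right) \left(- \frac{15384543}{5558}\right) = \frac{15384543}{5558}$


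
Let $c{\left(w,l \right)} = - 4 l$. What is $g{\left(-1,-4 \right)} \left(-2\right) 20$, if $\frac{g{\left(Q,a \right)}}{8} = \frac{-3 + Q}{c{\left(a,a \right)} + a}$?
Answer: $\frac{320}{3} \approx 106.67$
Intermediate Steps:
$g{\left(Q,a \right)} = - \frac{8 \left(-3 + Q\right)}{3 a}$ ($g{\left(Q,a \right)} = 8 \frac{-3 + Q}{- 4 a + a} = 8 \frac{-3 + Q}{\left(-3\right) a} = 8 \left(-3 + Q\right) \left(- \frac{1}{3 a}\right) = 8 \left(- \frac{-3 + Q}{3 a}\right) = - \frac{8 \left(-3 + Q\right)}{3 a}$)
$g{\left(-1,-4 \right)} \left(-2\right) 20 = \frac{8 \left(3 - -1\right)}{3 \left(-4\right)} \left(-2\right) 20 = \frac{8}{3} \left(- \frac{1}{4}\right) \left(3 + 1\right) \left(-2\right) 20 = \frac{8}{3} \left(- \frac{1}{4}\right) 4 \left(-2\right) 20 = \left(- \frac{8}{3}\right) \left(-2\right) 20 = \frac{16}{3} \cdot 20 = \frac{320}{3}$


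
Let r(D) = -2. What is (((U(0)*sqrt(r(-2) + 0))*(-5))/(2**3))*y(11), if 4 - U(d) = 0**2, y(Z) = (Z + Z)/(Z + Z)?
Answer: -5*I*sqrt(2)/2 ≈ -3.5355*I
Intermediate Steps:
y(Z) = 1 (y(Z) = (2*Z)/((2*Z)) = (2*Z)*(1/(2*Z)) = 1)
U(d) = 4 (U(d) = 4 - 1*0**2 = 4 - 1*0 = 4 + 0 = 4)
(((U(0)*sqrt(r(-2) + 0))*(-5))/(2**3))*y(11) = (((4*sqrt(-2 + 0))*(-5))/(2**3))*1 = (((4*sqrt(-2))*(-5))/8)*1 = (((4*(I*sqrt(2)))*(-5))*(1/8))*1 = (((4*I*sqrt(2))*(-5))*(1/8))*1 = (-20*I*sqrt(2)*(1/8))*1 = -5*I*sqrt(2)/2*1 = -5*I*sqrt(2)/2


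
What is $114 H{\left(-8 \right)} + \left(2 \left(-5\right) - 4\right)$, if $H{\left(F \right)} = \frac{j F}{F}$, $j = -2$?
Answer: $-242$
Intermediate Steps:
$H{\left(F \right)} = -2$ ($H{\left(F \right)} = \frac{\left(-2\right) F}{F} = -2$)
$114 H{\left(-8 \right)} + \left(2 \left(-5\right) - 4\right) = 114 \left(-2\right) + \left(2 \left(-5\right) - 4\right) = -228 - 14 = -242$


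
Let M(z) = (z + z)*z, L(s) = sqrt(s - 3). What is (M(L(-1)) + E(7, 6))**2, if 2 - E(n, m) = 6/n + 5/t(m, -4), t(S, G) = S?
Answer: 104329/1764 ≈ 59.143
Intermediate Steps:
L(s) = sqrt(-3 + s)
E(n, m) = 2 - 6/n - 5/m (E(n, m) = 2 - (6/n + 5/m) = 2 - (5/m + 6/n) = 2 + (-6/n - 5/m) = 2 - 6/n - 5/m)
M(z) = 2*z**2 (M(z) = (2*z)*z = 2*z**2)
(M(L(-1)) + E(7, 6))**2 = (2*(sqrt(-3 - 1))**2 + (2 - 6/7 - 5/6))**2 = (2*(sqrt(-4))**2 + (2 - 6*1/7 - 5*1/6))**2 = (2*(2*I)**2 + (2 - 6/7 - 5/6))**2 = (2*(-4) + 13/42)**2 = (-8 + 13/42)**2 = (-323/42)**2 = 104329/1764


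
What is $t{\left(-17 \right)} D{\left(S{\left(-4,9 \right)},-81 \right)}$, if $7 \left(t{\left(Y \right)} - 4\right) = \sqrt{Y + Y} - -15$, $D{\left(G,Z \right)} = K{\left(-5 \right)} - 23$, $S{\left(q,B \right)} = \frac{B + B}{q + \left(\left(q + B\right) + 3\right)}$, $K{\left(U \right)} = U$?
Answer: $-172 - 4 i \sqrt{34} \approx -172.0 - 23.324 i$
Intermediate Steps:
$S{\left(q,B \right)} = \frac{2 B}{3 + B + 2 q}$ ($S{\left(q,B \right)} = \frac{2 B}{q + \left(\left(B + q\right) + 3\right)} = \frac{2 B}{q + \left(3 + B + q\right)} = \frac{2 B}{3 + B + 2 q}$)
$D{\left(G,Z \right)} = -28$ ($D{\left(G,Z \right)} = -5 - 23 = -28$)
$t{\left(Y \right)} = \frac{43}{7} + \frac{\sqrt{2} \sqrt{Y}}{7}$ ($t{\left(Y \right)} = 4 + \frac{\sqrt{Y + Y} - -15}{7} = 4 + \frac{\sqrt{2 Y} + 15}{7} = 4 + \frac{\sqrt{2} \sqrt{Y} + 15}{7} = 4 + \frac{15 + \sqrt{2} \sqrt{Y}}{7} = 4 + \left(\frac{15}{7} + \frac{\sqrt{2} \sqrt{Y}}{7}\right) = \frac{43}{7} + \frac{\sqrt{2} \sqrt{Y}}{7}$)
$t{\left(-17 \right)} D{\left(S{\left(-4,9 \right)},-81 \right)} = \left(\frac{43}{7} + \frac{\sqrt{2} \sqrt{-17}}{7}\right) \left(-28\right) = \left(\frac{43}{7} + \frac{\sqrt{2} i \sqrt{17}}{7}\right) \left(-28\right) = \left(\frac{43}{7} + \frac{i \sqrt{34}}{7}\right) \left(-28\right) = -172 - 4 i \sqrt{34}$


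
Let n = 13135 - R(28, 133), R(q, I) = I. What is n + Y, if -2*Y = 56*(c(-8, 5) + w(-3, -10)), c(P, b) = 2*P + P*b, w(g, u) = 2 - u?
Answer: 14234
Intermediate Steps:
Y = 1232 (Y = -28*(-8*(2 + 5) + (2 - 1*(-10))) = -28*(-8*7 + (2 + 10)) = -28*(-56 + 12) = -28*(-44) = -½*(-2464) = 1232)
n = 13002 (n = 13135 - 1*133 = 13135 - 133 = 13002)
n + Y = 13002 + 1232 = 14234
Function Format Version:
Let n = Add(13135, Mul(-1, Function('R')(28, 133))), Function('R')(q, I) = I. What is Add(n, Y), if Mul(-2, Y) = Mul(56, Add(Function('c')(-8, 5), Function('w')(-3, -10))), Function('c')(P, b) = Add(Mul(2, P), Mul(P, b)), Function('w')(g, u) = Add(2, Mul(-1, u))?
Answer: 14234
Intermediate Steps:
Y = 1232 (Y = Mul(Rational(-1, 2), Mul(56, Add(Mul(-8, Add(2, 5)), Add(2, Mul(-1, -10))))) = Mul(Rational(-1, 2), Mul(56, Add(Mul(-8, 7), Add(2, 10)))) = Mul(Rational(-1, 2), Mul(56, Add(-56, 12))) = Mul(Rational(-1, 2), Mul(56, -44)) = Mul(Rational(-1, 2), -2464) = 1232)
n = 13002 (n = Add(13135, Mul(-1, 133)) = Add(13135, -133) = 13002)
Add(n, Y) = Add(13002, 1232) = 14234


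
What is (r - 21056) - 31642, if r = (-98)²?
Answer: -43094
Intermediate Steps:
r = 9604
(r - 21056) - 31642 = (9604 - 21056) - 31642 = -11452 - 31642 = -43094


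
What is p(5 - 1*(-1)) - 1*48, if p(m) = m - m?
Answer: -48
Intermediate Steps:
p(m) = 0
p(5 - 1*(-1)) - 1*48 = 0 - 1*48 = 0 - 48 = -48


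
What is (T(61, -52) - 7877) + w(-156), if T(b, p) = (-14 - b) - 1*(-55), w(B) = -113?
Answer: -8010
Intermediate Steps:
T(b, p) = 41 - b (T(b, p) = (-14 - b) + 55 = 41 - b)
(T(61, -52) - 7877) + w(-156) = ((41 - 1*61) - 7877) - 113 = ((41 - 61) - 7877) - 113 = (-20 - 7877) - 113 = -7897 - 113 = -8010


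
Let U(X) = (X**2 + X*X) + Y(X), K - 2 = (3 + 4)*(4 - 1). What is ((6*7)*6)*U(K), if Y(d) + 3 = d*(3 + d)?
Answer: 416556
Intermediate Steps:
Y(d) = -3 + d*(3 + d)
K = 23 (K = 2 + (3 + 4)*(4 - 1) = 2 + 7*3 = 2 + 21 = 23)
U(X) = -3 + 3*X + 3*X**2 (U(X) = (X**2 + X*X) + (-3 + X**2 + 3*X) = (X**2 + X**2) + (-3 + X**2 + 3*X) = 2*X**2 + (-3 + X**2 + 3*X) = -3 + 3*X + 3*X**2)
((6*7)*6)*U(K) = ((6*7)*6)*(-3 + 3*23 + 3*23**2) = (42*6)*(-3 + 69 + 3*529) = 252*(-3 + 69 + 1587) = 252*1653 = 416556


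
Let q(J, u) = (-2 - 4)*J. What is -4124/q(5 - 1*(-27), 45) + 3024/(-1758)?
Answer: 277891/14064 ≈ 19.759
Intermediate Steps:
q(J, u) = -6*J
-4124/q(5 - 1*(-27), 45) + 3024/(-1758) = -4124*(-1/(6*(5 - 1*(-27)))) + 3024/(-1758) = -4124*(-1/(6*(5 + 27))) + 3024*(-1/1758) = -4124/((-6*32)) - 504/293 = -4124/(-192) - 504/293 = -4124*(-1/192) - 504/293 = 1031/48 - 504/293 = 277891/14064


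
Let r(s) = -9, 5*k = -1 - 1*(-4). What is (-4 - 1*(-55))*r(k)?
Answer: -459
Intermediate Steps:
k = ⅗ (k = (-1 - 1*(-4))/5 = (-1 + 4)/5 = (⅕)*3 = ⅗ ≈ 0.60000)
(-4 - 1*(-55))*r(k) = (-4 - 1*(-55))*(-9) = (-4 + 55)*(-9) = 51*(-9) = -459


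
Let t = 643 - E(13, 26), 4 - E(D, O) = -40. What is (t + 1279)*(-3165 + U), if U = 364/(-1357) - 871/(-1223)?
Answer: -9863128371120/1659611 ≈ -5.9430e+6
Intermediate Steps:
U = 736775/1659611 (U = 364*(-1/1357) - 871*(-1/1223) = -364/1357 + 871/1223 = 736775/1659611 ≈ 0.44394)
E(D, O) = 44 (E(D, O) = 4 - 1*(-40) = 4 + 40 = 44)
t = 599 (t = 643 - 1*44 = 643 - 44 = 599)
(t + 1279)*(-3165 + U) = (599 + 1279)*(-3165 + 736775/1659611) = 1878*(-5251932040/1659611) = -9863128371120/1659611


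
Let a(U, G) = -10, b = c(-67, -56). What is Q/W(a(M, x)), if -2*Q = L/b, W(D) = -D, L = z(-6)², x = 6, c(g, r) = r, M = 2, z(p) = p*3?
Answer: 81/280 ≈ 0.28929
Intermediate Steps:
z(p) = 3*p
b = -56
L = 324 (L = (3*(-6))² = (-18)² = 324)
Q = 81/28 (Q = -162/(-56) = -162*(-1)/56 = -½*(-81/14) = 81/28 ≈ 2.8929)
Q/W(a(M, x)) = 81/(28*((-1*(-10)))) = (81/28)/10 = (81/28)*(⅒) = 81/280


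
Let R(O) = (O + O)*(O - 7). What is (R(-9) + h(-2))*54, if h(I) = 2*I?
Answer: 15336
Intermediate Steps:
R(O) = 2*O*(-7 + O) (R(O) = (2*O)*(-7 + O) = 2*O*(-7 + O))
(R(-9) + h(-2))*54 = (2*(-9)*(-7 - 9) + 2*(-2))*54 = (2*(-9)*(-16) - 4)*54 = (288 - 4)*54 = 284*54 = 15336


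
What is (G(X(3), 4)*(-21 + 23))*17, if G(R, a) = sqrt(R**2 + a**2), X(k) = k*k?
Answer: 34*sqrt(97) ≈ 334.86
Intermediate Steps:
X(k) = k**2
(G(X(3), 4)*(-21 + 23))*17 = (sqrt((3**2)**2 + 4**2)*(-21 + 23))*17 = (sqrt(9**2 + 16)*2)*17 = (sqrt(81 + 16)*2)*17 = (sqrt(97)*2)*17 = (2*sqrt(97))*17 = 34*sqrt(97)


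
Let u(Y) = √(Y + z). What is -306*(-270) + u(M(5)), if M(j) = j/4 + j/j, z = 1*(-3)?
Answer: 82620 + I*√3/2 ≈ 82620.0 + 0.86602*I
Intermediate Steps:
z = -3
M(j) = 1 + j/4 (M(j) = j*(¼) + 1 = j/4 + 1 = 1 + j/4)
u(Y) = √(-3 + Y) (u(Y) = √(Y - 3) = √(-3 + Y))
-306*(-270) + u(M(5)) = -306*(-270) + √(-3 + (1 + (¼)*5)) = 82620 + √(-3 + (1 + 5/4)) = 82620 + √(-3 + 9/4) = 82620 + √(-¾) = 82620 + I*√3/2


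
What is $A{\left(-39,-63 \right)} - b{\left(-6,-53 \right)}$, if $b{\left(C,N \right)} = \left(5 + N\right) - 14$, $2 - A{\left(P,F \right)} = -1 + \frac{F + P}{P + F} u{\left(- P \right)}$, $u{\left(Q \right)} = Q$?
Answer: $26$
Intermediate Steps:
$A{\left(P,F \right)} = 3 + P$ ($A{\left(P,F \right)} = 2 - \left(-1 + \frac{F + P}{P + F} \left(- P\right)\right) = 2 - \left(-1 + \frac{F + P}{F + P} \left(- P\right)\right) = 2 - \left(-1 + 1 \left(- P\right)\right) = 2 - \left(-1 - P\right) = 2 + \left(1 + P\right) = 3 + P$)
$b{\left(C,N \right)} = -9 + N$
$A{\left(-39,-63 \right)} - b{\left(-6,-53 \right)} = \left(3 - 39\right) - \left(-9 - 53\right) = -36 - -62 = -36 + 62 = 26$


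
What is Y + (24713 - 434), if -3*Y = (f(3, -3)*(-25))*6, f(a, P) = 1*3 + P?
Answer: 24279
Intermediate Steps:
f(a, P) = 3 + P
Y = 0 (Y = -(3 - 3)*(-25)*6/3 = -0*(-25)*6/3 = -0*6 = -⅓*0 = 0)
Y + (24713 - 434) = 0 + (24713 - 434) = 0 + 24279 = 24279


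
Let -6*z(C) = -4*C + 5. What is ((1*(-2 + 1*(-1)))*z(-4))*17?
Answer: 357/2 ≈ 178.50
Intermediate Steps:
z(C) = -5/6 + 2*C/3 (z(C) = -(-4*C + 5)/6 = -(5 - 4*C)/6 = -5/6 + 2*C/3)
((1*(-2 + 1*(-1)))*z(-4))*17 = ((1*(-2 + 1*(-1)))*(-5/6 + (2/3)*(-4)))*17 = ((1*(-2 - 1))*(-5/6 - 8/3))*17 = ((1*(-3))*(-7/2))*17 = -3*(-7/2)*17 = (21/2)*17 = 357/2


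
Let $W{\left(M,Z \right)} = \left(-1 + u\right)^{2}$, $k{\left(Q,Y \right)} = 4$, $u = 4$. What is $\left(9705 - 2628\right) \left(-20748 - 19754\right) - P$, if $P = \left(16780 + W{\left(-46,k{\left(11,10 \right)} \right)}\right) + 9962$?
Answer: $-286659405$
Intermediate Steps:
$W{\left(M,Z \right)} = 9$ ($W{\left(M,Z \right)} = \left(-1 + 4\right)^{2} = 3^{2} = 9$)
$P = 26751$ ($P = \left(16780 + 9\right) + 9962 = 16789 + 9962 = 26751$)
$\left(9705 - 2628\right) \left(-20748 - 19754\right) - P = \left(9705 - 2628\right) \left(-20748 - 19754\right) - 26751 = 7077 \left(-40502\right) - 26751 = -286632654 - 26751 = -286659405$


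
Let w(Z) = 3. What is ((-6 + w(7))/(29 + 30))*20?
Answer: -60/59 ≈ -1.0169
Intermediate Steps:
((-6 + w(7))/(29 + 30))*20 = ((-6 + 3)/(29 + 30))*20 = -3/59*20 = -60/59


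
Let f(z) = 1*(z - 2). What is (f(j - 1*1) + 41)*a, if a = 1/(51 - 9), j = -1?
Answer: 37/42 ≈ 0.88095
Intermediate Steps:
a = 1/42 ≈ 0.023810
f(z) = -2 + z (f(z) = 1*(-2 + z) = -2 + z)
(f(j - 1*1) + 41)*a = ((-2 + (-1 - 1*1)) + 41)*(1/42) = ((-2 + (-1 - 1)) + 41)*(1/42) = ((-2 - 2) + 41)*(1/42) = (-4 + 41)*(1/42) = 37*(1/42) = 37/42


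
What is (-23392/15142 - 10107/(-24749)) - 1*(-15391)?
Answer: 2883670740282/187374679 ≈ 15390.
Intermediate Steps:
(-23392/15142 - 10107/(-24749)) - 1*(-15391) = (-23392*1/15142 - 10107*(-1/24749)) + 15391 = (-11696/7571 + 10107/24749) + 15391 = -212944207/187374679 + 15391 = 2883670740282/187374679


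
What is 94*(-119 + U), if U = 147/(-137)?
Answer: -1546300/137 ≈ -11287.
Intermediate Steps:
U = -147/137 (U = 147*(-1/137) = -147/137 ≈ -1.0730)
94*(-119 + U) = 94*(-119 - 147/137) = 94*(-16450/137) = -1546300/137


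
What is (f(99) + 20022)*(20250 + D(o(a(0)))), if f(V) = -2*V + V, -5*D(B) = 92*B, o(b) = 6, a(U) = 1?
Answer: 2006206254/5 ≈ 4.0124e+8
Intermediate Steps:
D(B) = -92*B/5
f(V) = -V
(f(99) + 20022)*(20250 + D(o(a(0)))) = (-1*99 + 20022)*(20250 - 92/5*6) = (-99 + 20022)*(20250 - 552/5) = 19923*(100698/5) = 2006206254/5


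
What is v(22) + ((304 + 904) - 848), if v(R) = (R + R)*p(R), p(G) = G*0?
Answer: 360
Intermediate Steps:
p(G) = 0
v(R) = 0 (v(R) = (R + R)*0 = (2*R)*0 = 0)
v(22) + ((304 + 904) - 848) = 0 + ((304 + 904) - 848) = 0 + (1208 - 848) = 0 + 360 = 360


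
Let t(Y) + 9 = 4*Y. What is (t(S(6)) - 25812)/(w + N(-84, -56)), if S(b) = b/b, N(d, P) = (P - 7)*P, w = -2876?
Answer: -25817/652 ≈ -39.597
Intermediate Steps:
N(d, P) = P*(-7 + P) (N(d, P) = (-7 + P)*P = P*(-7 + P))
S(b) = 1
t(Y) = -9 + 4*Y
(t(S(6)) - 25812)/(w + N(-84, -56)) = ((-9 + 4*1) - 25812)/(-2876 - 56*(-7 - 56)) = ((-9 + 4) - 25812)/(-2876 - 56*(-63)) = (-5 - 25812)/(-2876 + 3528) = -25817/652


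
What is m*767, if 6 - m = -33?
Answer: 29913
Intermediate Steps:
m = 39 (m = 6 - 1*(-33) = 6 + 33 = 39)
m*767 = 39*767 = 29913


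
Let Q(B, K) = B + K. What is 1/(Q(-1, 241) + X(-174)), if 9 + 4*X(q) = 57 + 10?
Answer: 2/509 ≈ 0.0039293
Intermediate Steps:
X(q) = 29/2 (X(q) = -9/4 + (57 + 10)/4 = -9/4 + (¼)*67 = -9/4 + 67/4 = 29/2)
1/(Q(-1, 241) + X(-174)) = 1/((-1 + 241) + 29/2) = 1/(240 + 29/2) = 1/(509/2) = 2/509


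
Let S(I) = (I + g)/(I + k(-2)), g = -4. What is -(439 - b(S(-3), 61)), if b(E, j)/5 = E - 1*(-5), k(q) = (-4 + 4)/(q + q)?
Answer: -1207/3 ≈ -402.33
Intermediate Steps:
k(q) = 0 (k(q) = 0/((2*q)) = 0*(1/(2*q)) = 0)
S(I) = (-4 + I)/I (S(I) = (I - 4)/(I + 0) = (-4 + I)/I)
b(E, j) = 25 + 5*E (b(E, j) = 5*(E - 1*(-5)) = 5*(E + 5) = 5*(5 + E) = 25 + 5*E)
-(439 - b(S(-3), 61)) = -(439 - (25 + 5*((-4 - 3)/(-3)))) = -(439 - (25 + 5*(-⅓*(-7)))) = -(439 - (25 + 5*(7/3))) = -(439 - (25 + 35/3)) = -(439 - 1*110/3) = -(439 - 110/3) = -1*1207/3 = -1207/3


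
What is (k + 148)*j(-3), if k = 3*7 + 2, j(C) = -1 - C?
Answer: 342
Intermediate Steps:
k = 23 (k = 21 + 2 = 23)
(k + 148)*j(-3) = (23 + 148)*(-1 - 1*(-3)) = 171*(-1 + 3) = 171*2 = 342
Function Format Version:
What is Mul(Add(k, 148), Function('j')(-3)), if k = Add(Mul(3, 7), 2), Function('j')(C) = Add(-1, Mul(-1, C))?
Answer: 342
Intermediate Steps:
k = 23 (k = Add(21, 2) = 23)
Mul(Add(k, 148), Function('j')(-3)) = Mul(Add(23, 148), Add(-1, Mul(-1, -3))) = Mul(171, Add(-1, 3)) = Mul(171, 2) = 342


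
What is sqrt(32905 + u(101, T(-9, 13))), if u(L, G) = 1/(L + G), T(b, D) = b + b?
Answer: 2*sqrt(56670657)/83 ≈ 181.40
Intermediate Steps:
T(b, D) = 2*b
u(L, G) = 1/(G + L)
sqrt(32905 + u(101, T(-9, 13))) = sqrt(32905 + 1/(2*(-9) + 101)) = sqrt(32905 + 1/(-18 + 101)) = sqrt(32905 + 1/83) = sqrt(2731116/83) = 2*sqrt(56670657)/83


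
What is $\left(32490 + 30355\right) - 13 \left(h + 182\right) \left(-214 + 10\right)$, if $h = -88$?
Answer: $312133$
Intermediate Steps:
$\left(32490 + 30355\right) - 13 \left(h + 182\right) \left(-214 + 10\right) = \left(32490 + 30355\right) - 13 \left(-88 + 182\right) \left(-214 + 10\right) = 62845 - 13 \cdot 94 \left(-204\right) = 62845 - -249288 = 62845 + 249288 = 312133$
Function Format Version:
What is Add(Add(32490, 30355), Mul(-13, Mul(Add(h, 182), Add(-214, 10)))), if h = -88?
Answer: 312133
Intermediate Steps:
Add(Add(32490, 30355), Mul(-13, Mul(Add(h, 182), Add(-214, 10)))) = Add(Add(32490, 30355), Mul(-13, Mul(Add(-88, 182), Add(-214, 10)))) = Add(62845, Mul(-13, Mul(94, -204))) = Add(62845, Mul(-13, -19176)) = Add(62845, 249288) = 312133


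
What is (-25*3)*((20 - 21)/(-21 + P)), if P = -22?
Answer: -75/43 ≈ -1.7442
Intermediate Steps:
(-25*3)*((20 - 21)/(-21 + P)) = (-25*3)*((20 - 21)/(-21 - 22)) = -(-75)/(-43) = -(-75)*(-1)/43 = -75*1/43 = -75/43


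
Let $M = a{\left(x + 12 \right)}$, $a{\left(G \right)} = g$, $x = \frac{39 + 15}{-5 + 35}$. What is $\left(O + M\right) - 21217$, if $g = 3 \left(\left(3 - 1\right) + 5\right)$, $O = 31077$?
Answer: $9881$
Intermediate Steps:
$x = \frac{9}{5}$ ($x = \frac{54}{30} = 54 \cdot \frac{1}{30} = \frac{9}{5} \approx 1.8$)
$g = 21$ ($g = 3 \left(\left(3 - 1\right) + 5\right) = 3 \left(2 + 5\right) = 3 \cdot 7 = 21$)
$a{\left(G \right)} = 21$
$M = 21$
$\left(O + M\right) - 21217 = \left(31077 + 21\right) - 21217 = 31098 - 21217 = 9881$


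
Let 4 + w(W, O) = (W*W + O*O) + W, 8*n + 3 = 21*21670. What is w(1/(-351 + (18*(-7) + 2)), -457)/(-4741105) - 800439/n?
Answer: -2290451833978802539/162263515600340625 ≈ -14.116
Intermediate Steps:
n = 455067/8 (n = -3/8 + (21*21670)/8 = -3/8 + (⅛)*455070 = -3/8 + 227535/4 = 455067/8 ≈ 56883.)
w(W, O) = -4 + W + O² + W² (w(W, O) = -4 + ((W*W + O*O) + W) = -4 + ((W² + O²) + W) = -4 + ((O² + W²) + W) = -4 + (W + O² + W²) = -4 + W + O² + W²)
w(1/(-351 + (18*(-7) + 2)), -457)/(-4741105) - 800439/n = (-4 + 1/(-351 + (18*(-7) + 2)) + (-457)² + (1/(-351 + (18*(-7) + 2)))²)/(-4741105) - 800439/455067/8 = (-4 + 1/(-351 + (-126 + 2)) + 208849 + (1/(-351 + (-126 + 2)))²)*(-1/4741105) - 800439*8/455067 = (-4 + 1/(-351 - 124) + 208849 + (1/(-351 - 124))²)*(-1/4741105) - 2134504/151689 = (-4 + 1/(-475) + 208849 + (1/(-475))²)*(-1/4741105) - 2134504/151689 = (-4 - 1/475 + 208849 + (-1/475)²)*(-1/4741105) - 2134504/151689 = (-4 - 1/475 + 208849 + 1/225625)*(-1/4741105) - 2134504/151689 = (47120652651/225625)*(-1/4741105) - 2134504/151689 = -47120652651/1069711815625 - 2134504/151689 = -2290451833978802539/162263515600340625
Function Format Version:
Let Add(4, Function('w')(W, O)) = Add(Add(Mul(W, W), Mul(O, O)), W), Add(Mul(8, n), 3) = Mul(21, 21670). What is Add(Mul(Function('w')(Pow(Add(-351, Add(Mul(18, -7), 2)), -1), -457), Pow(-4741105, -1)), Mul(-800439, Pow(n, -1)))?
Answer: Rational(-2290451833978802539, 162263515600340625) ≈ -14.116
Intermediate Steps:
n = Rational(455067, 8) (n = Add(Rational(-3, 8), Mul(Rational(1, 8), Mul(21, 21670))) = Add(Rational(-3, 8), Mul(Rational(1, 8), 455070)) = Add(Rational(-3, 8), Rational(227535, 4)) = Rational(455067, 8) ≈ 56883.)
Function('w')(W, O) = Add(-4, W, Pow(O, 2), Pow(W, 2)) (Function('w')(W, O) = Add(-4, Add(Add(Mul(W, W), Mul(O, O)), W)) = Add(-4, Add(Add(Pow(W, 2), Pow(O, 2)), W)) = Add(-4, Add(Add(Pow(O, 2), Pow(W, 2)), W)) = Add(-4, Add(W, Pow(O, 2), Pow(W, 2))) = Add(-4, W, Pow(O, 2), Pow(W, 2)))
Add(Mul(Function('w')(Pow(Add(-351, Add(Mul(18, -7), 2)), -1), -457), Pow(-4741105, -1)), Mul(-800439, Pow(n, -1))) = Add(Mul(Add(-4, Pow(Add(-351, Add(Mul(18, -7), 2)), -1), Pow(-457, 2), Pow(Pow(Add(-351, Add(Mul(18, -7), 2)), -1), 2)), Pow(-4741105, -1)), Mul(-800439, Pow(Rational(455067, 8), -1))) = Add(Mul(Add(-4, Pow(Add(-351, Add(-126, 2)), -1), 208849, Pow(Pow(Add(-351, Add(-126, 2)), -1), 2)), Rational(-1, 4741105)), Mul(-800439, Rational(8, 455067))) = Add(Mul(Add(-4, Pow(Add(-351, -124), -1), 208849, Pow(Pow(Add(-351, -124), -1), 2)), Rational(-1, 4741105)), Rational(-2134504, 151689)) = Add(Mul(Add(-4, Pow(-475, -1), 208849, Pow(Pow(-475, -1), 2)), Rational(-1, 4741105)), Rational(-2134504, 151689)) = Add(Mul(Add(-4, Rational(-1, 475), 208849, Pow(Rational(-1, 475), 2)), Rational(-1, 4741105)), Rational(-2134504, 151689)) = Add(Mul(Add(-4, Rational(-1, 475), 208849, Rational(1, 225625)), Rational(-1, 4741105)), Rational(-2134504, 151689)) = Add(Mul(Rational(47120652651, 225625), Rational(-1, 4741105)), Rational(-2134504, 151689)) = Add(Rational(-47120652651, 1069711815625), Rational(-2134504, 151689)) = Rational(-2290451833978802539, 162263515600340625)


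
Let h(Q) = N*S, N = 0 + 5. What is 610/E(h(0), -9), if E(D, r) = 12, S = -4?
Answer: 305/6 ≈ 50.833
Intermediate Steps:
N = 5
h(Q) = -20 (h(Q) = 5*(-4) = -20)
610/E(h(0), -9) = 610/12 = 610*(1/12) = 305/6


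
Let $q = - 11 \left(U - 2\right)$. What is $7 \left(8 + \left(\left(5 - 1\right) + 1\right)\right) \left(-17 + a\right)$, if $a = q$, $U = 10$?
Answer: $-9555$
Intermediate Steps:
$q = -88$ ($q = - 11 \left(10 - 2\right) = \left(-11\right) 8 = -88$)
$a = -88$
$7 \left(8 + \left(\left(5 - 1\right) + 1\right)\right) \left(-17 + a\right) = 7 \left(8 + \left(\left(5 - 1\right) + 1\right)\right) \left(-17 - 88\right) = 7 \left(8 + \left(4 + 1\right)\right) \left(-105\right) = 7 \left(8 + 5\right) \left(-105\right) = 7 \cdot 13 \left(-105\right) = 91 \left(-105\right) = -9555$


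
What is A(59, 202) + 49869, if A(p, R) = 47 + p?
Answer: 49975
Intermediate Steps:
A(59, 202) + 49869 = (47 + 59) + 49869 = 106 + 49869 = 49975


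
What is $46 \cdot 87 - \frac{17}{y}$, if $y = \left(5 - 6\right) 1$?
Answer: $4019$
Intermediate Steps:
$y = -1$ ($y = \left(-1\right) 1 = -1$)
$46 \cdot 87 - \frac{17}{y} = 46 \cdot 87 - \frac{17}{-1} = 4002 - -17 = 4002 + 17 = 4019$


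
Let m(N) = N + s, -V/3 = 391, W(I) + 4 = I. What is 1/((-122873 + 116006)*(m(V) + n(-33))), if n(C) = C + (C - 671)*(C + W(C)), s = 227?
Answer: -1/331682967 ≈ -3.0149e-9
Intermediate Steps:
W(I) = -4 + I
V = -1173 (V = -3*391 = -1173)
m(N) = 227 + N (m(N) = N + 227 = 227 + N)
n(C) = C + (-671 + C)*(-4 + 2*C) (n(C) = C + (C - 671)*(C + (-4 + C)) = C + (-671 + C)*(-4 + 2*C))
1/((-122873 + 116006)*(m(V) + n(-33))) = 1/((-122873 + 116006)*((227 - 1173) + (2684 - 1345*(-33) + 2*(-33)²))) = 1/(-6867*(-946 + (2684 + 44385 + 2*1089))) = 1/(-6867*(-946 + (2684 + 44385 + 2178))) = 1/(-6867*(-946 + 49247)) = 1/(-6867*48301) = 1/(-331682967) = -1/331682967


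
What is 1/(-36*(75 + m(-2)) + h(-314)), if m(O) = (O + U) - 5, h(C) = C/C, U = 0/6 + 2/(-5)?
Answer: -5/12163 ≈ -0.00041108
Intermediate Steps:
U = -2/5 (U = 0*(1/6) + 2*(-1/5) = 0 - 2/5 = -2/5 ≈ -0.40000)
h(C) = 1
m(O) = -27/5 + O (m(O) = (O - 2/5) - 5 = (-2/5 + O) - 5 = -27/5 + O)
1/(-36*(75 + m(-2)) + h(-314)) = 1/(-36*(75 + (-27/5 - 2)) + 1) = 1/(-36*(75 - 37/5) + 1) = 1/(-36*338/5 + 1) = 1/(-12168/5 + 1) = 1/(-12163/5) = -5/12163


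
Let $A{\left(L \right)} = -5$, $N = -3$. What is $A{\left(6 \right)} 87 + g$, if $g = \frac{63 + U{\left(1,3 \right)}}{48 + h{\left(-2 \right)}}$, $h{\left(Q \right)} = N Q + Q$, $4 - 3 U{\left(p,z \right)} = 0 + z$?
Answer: $- \frac{33835}{78} \approx -433.78$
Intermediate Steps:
$U{\left(p,z \right)} = \frac{4}{3} - \frac{z}{3}$ ($U{\left(p,z \right)} = \frac{4}{3} - \frac{0 + z}{3} = \frac{4}{3} - \frac{z}{3}$)
$h{\left(Q \right)} = - 2 Q$ ($h{\left(Q \right)} = - 3 Q + Q = - 2 Q$)
$g = \frac{95}{78}$ ($g = \frac{63 + \left(\frac{4}{3} - 1\right)}{48 - -4} = \frac{63 + \left(\frac{4}{3} - 1\right)}{48 + 4} = \frac{63 + \frac{1}{3}}{52} = \frac{190}{3} \cdot \frac{1}{52} = \frac{95}{78} \approx 1.2179$)
$A{\left(6 \right)} 87 + g = \left(-5\right) 87 + \frac{95}{78} = -435 + \frac{95}{78} = - \frac{33835}{78}$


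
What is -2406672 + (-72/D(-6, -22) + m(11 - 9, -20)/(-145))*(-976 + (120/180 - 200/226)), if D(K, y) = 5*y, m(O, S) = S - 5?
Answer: -1301736090982/540705 ≈ -2.4075e+6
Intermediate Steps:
m(O, S) = -5 + S
-2406672 + (-72/D(-6, -22) + m(11 - 9, -20)/(-145))*(-976 + (120/180 - 200/226)) = -2406672 + (-72/(5*(-22)) + (-5 - 20)/(-145))*(-976 + (120/180 - 200/226)) = -2406672 + (-72/(-110) - 25*(-1/145))*(-976 + (120*(1/180) - 200*1/226)) = -2406672 + (-72*(-1/110) + 5/29)*(-976 + (⅔ - 100/113)) = -2406672 + (36/55 + 5/29)*(-976 - 74/339) = -2406672 + (1319/1595)*(-330938/339) = -2406672 - 436507222/540705 = -1301736090982/540705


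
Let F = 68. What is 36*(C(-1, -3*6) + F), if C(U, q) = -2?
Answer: 2376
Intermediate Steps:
36*(C(-1, -3*6) + F) = 36*(-2 + 68) = 36*66 = 2376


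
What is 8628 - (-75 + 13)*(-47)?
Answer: 5714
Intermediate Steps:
8628 - (-75 + 13)*(-47) = 8628 - (-62)*(-47) = 8628 - 1*2914 = 8628 - 2914 = 5714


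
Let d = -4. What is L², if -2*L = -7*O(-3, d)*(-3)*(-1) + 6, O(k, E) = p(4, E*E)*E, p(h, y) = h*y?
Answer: 7241481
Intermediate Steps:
O(k, E) = 4*E³ (O(k, E) = (4*(E*E))*E = (4*E²)*E = 4*E³)
L = -2691 (L = -(-7*(4*(-4)³)*(-3)*(-1) + 6)/2 = -(-7*(4*(-64))*(-3)*(-1) + 6)/2 = -(-7*(-256*(-3))*(-1) + 6)/2 = -(-5376*(-1) + 6)/2 = -(-7*(-768) + 6)/2 = -(5376 + 6)/2 = -½*5382 = -2691)
L² = (-2691)² = 7241481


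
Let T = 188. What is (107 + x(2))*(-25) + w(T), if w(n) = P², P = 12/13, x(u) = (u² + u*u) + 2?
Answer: -494181/169 ≈ -2924.1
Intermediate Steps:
x(u) = 2 + 2*u² (x(u) = (u² + u²) + 2 = 2*u² + 2 = 2 + 2*u²)
P = 12/13 (P = 12*(1/13) = 12/13 ≈ 0.92308)
w(n) = 144/169 (w(n) = (12/13)² = 144/169)
(107 + x(2))*(-25) + w(T) = (107 + (2 + 2*2²))*(-25) + 144/169 = (107 + (2 + 2*4))*(-25) + 144/169 = (107 + (2 + 8))*(-25) + 144/169 = (107 + 10)*(-25) + 144/169 = 117*(-25) + 144/169 = -2925 + 144/169 = -494181/169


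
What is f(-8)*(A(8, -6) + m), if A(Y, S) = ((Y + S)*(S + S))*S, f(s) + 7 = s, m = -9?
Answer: -2025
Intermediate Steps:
f(s) = -7 + s
A(Y, S) = 2*S²*(S + Y) (A(Y, S) = ((S + Y)*(2*S))*S = (2*S*(S + Y))*S = 2*S²*(S + Y))
f(-8)*(A(8, -6) + m) = (-7 - 8)*(2*(-6)²*(-6 + 8) - 9) = -15*(2*36*2 - 9) = -15*(144 - 9) = -15*135 = -2025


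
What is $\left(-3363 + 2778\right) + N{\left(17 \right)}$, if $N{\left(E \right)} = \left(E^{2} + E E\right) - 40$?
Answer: $-47$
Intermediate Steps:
$N{\left(E \right)} = -40 + 2 E^{2}$ ($N{\left(E \right)} = \left(E^{2} + E^{2}\right) - 40 = 2 E^{2} - 40 = -40 + 2 E^{2}$)
$\left(-3363 + 2778\right) + N{\left(17 \right)} = \left(-3363 + 2778\right) - \left(40 - 2 \cdot 17^{2}\right) = -585 + \left(-40 + 2 \cdot 289\right) = -585 + \left(-40 + 578\right) = -585 + 538 = -47$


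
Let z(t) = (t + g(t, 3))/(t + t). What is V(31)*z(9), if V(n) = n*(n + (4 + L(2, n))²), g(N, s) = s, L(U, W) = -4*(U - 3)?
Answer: 5890/3 ≈ 1963.3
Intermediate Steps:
L(U, W) = 12 - 4*U (L(U, W) = -4*(-3 + U) = 12 - 4*U)
z(t) = (3 + t)/(2*t) (z(t) = (t + 3)/(t + t) = (3 + t)/((2*t)) = (3 + t)*(1/(2*t)) = (3 + t)/(2*t))
V(n) = n*(64 + n) (V(n) = n*(n + (4 + (12 - 4*2))²) = n*(n + (4 + (12 - 8))²) = n*(n + (4 + 4)²) = n*(n + 8²) = n*(n + 64) = n*(64 + n))
V(31)*z(9) = (31*(64 + 31))*((½)*(3 + 9)/9) = (31*95)*((½)*(⅑)*12) = 2945*(⅔) = 5890/3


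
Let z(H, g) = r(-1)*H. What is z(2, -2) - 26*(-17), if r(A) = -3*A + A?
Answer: 446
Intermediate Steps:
r(A) = -2*A
z(H, g) = 2*H (z(H, g) = (-2*(-1))*H = 2*H)
z(2, -2) - 26*(-17) = 2*2 - 26*(-17) = 4 + 442 = 446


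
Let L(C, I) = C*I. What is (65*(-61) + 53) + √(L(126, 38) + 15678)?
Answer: -3912 + 3*√2274 ≈ -3768.9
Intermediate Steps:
(65*(-61) + 53) + √(L(126, 38) + 15678) = (65*(-61) + 53) + √(126*38 + 15678) = (-3965 + 53) + √(4788 + 15678) = -3912 + √20466 = -3912 + 3*√2274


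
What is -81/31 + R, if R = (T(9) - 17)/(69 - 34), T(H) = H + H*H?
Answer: -572/1085 ≈ -0.52719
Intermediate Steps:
T(H) = H + H**2
R = 73/35 (R = (9*(1 + 9) - 17)/(69 - 34) = (9*10 - 17)/35 = (90 - 17)*(1/35) = 73*(1/35) = 73/35 ≈ 2.0857)
-81/31 + R = -81/31 + 73/35 = -572/1085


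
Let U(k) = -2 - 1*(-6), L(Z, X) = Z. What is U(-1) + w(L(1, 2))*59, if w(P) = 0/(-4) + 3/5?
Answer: 197/5 ≈ 39.400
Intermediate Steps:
U(k) = 4 (U(k) = -2 + 6 = 4)
w(P) = ⅗ (w(P) = 0*(-¼) + 3*(⅕) = 0 + ⅗ = ⅗)
U(-1) + w(L(1, 2))*59 = 4 + (⅗)*59 = 4 + 177/5 = 197/5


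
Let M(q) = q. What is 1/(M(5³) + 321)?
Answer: 1/446 ≈ 0.0022422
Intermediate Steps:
1/(M(5³) + 321) = 1/(5³ + 321) = 1/(125 + 321) = 1/446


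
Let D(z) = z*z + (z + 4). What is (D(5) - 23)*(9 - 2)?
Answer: 77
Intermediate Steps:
D(z) = 4 + z + z**2 (D(z) = z**2 + (4 + z) = 4 + z + z**2)
(D(5) - 23)*(9 - 2) = ((4 + 5 + 5**2) - 23)*(9 - 2) = ((4 + 5 + 25) - 23)*7 = (34 - 23)*7 = 11*7 = 77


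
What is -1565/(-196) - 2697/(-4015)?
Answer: 6812087/786940 ≈ 8.6564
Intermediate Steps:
-1565/(-196) - 2697/(-4015) = -1565*(-1/196) - 2697*(-1/4015) = 1565/196 + 2697/4015 = 6812087/786940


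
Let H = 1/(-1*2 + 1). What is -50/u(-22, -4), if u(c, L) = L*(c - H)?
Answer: -25/42 ≈ -0.59524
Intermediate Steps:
H = -1 (H = 1/(-2 + 1) = 1/(-1) = -1)
u(c, L) = L*(1 + c) (u(c, L) = L*(c - 1*(-1)) = L*(c + 1) = L*(1 + c))
-50/u(-22, -4) = -50*(-1/(4*(1 - 22))) = -50/((-4*(-21))) = -50/84 = -50*1/84 = -25/42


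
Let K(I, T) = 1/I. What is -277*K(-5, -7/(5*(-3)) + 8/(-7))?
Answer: 277/5 ≈ 55.400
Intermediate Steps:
-277*K(-5, -7/(5*(-3)) + 8/(-7)) = -277/(-5) = -277*(-⅕) = 277/5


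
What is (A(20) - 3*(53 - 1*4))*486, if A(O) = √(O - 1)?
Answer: -71442 + 486*√19 ≈ -69324.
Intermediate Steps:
A(O) = √(-1 + O)
(A(20) - 3*(53 - 1*4))*486 = (√(-1 + 20) - 3*(53 - 1*4))*486 = (√19 - 3*(53 - 4))*486 = (√19 - 3*49)*486 = (√19 - 147)*486 = (-147 + √19)*486 = -71442 + 486*√19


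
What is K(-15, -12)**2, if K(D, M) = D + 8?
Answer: 49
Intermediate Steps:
K(D, M) = 8 + D
K(-15, -12)**2 = (8 - 15)**2 = (-7)**2 = 49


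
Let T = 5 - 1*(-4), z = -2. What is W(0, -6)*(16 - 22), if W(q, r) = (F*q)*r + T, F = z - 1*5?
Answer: -54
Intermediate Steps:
T = 9 (T = 5 + 4 = 9)
F = -7 (F = -2 - 1*5 = -2 - 5 = -7)
W(q, r) = 9 - 7*q*r (W(q, r) = (-7*q)*r + 9 = -7*q*r + 9 = 9 - 7*q*r)
W(0, -6)*(16 - 22) = (9 - 7*0*(-6))*(16 - 22) = (9 + 0)*(-6) = 9*(-6) = -54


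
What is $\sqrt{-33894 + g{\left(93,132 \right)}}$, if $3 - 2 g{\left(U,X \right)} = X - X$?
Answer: $\frac{i \sqrt{135570}}{2} \approx 184.1 i$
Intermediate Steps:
$g{\left(U,X \right)} = \frac{3}{2}$ ($g{\left(U,X \right)} = \frac{3}{2} - \frac{X - X}{2} = \frac{3}{2} - 0 = \frac{3}{2} + 0 = \frac{3}{2}$)
$\sqrt{-33894 + g{\left(93,132 \right)}} = \sqrt{-33894 + \frac{3}{2}} = \sqrt{- \frac{67785}{2}} = \frac{i \sqrt{135570}}{2}$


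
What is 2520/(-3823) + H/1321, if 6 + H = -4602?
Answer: -20945304/5050183 ≈ -4.1474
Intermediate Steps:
H = -4608 (H = -6 - 4602 = -4608)
2520/(-3823) + H/1321 = 2520/(-3823) - 4608/1321 = 2520*(-1/3823) - 4608*1/1321 = -2520/3823 - 4608/1321 = -20945304/5050183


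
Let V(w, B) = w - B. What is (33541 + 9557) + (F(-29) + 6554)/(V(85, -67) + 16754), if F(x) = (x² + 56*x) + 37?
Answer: 364310298/8453 ≈ 43098.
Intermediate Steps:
F(x) = 37 + x² + 56*x
(33541 + 9557) + (F(-29) + 6554)/(V(85, -67) + 16754) = (33541 + 9557) + ((37 + (-29)² + 56*(-29)) + 6554)/((85 - 1*(-67)) + 16754) = 43098 + ((37 + 841 - 1624) + 6554)/((85 + 67) + 16754) = 43098 + (-746 + 6554)/(152 + 16754) = 43098 + 5808/16906 = 43098 + 5808*(1/16906) = 43098 + 2904/8453 = 364310298/8453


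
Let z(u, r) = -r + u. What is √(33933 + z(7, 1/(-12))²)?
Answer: √4893577/12 ≈ 184.35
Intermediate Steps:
z(u, r) = u - r
√(33933 + z(7, 1/(-12))²) = √(33933 + (7 - 1/(-12))²) = √(33933 + (7 - 1*(-1/12))²) = √(33933 + (7 + 1/12)²) = √(33933 + (85/12)²) = √(33933 + 7225/144) = √(4893577/144) = √4893577/12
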